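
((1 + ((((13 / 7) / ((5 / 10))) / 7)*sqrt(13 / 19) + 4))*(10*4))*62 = 64480*sqrt(247) / 931 + 12400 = 13488.49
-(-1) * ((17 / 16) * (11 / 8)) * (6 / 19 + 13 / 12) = 59653 / 29184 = 2.04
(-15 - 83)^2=9604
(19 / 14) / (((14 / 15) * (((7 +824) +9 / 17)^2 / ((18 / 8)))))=4335 / 916163584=0.00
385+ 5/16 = 6165/16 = 385.31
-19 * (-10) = 190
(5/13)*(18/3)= 30/13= 2.31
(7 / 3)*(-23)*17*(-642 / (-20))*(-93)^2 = -253293749.10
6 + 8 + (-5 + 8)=17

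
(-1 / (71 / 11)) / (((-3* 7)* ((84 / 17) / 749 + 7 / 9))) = 60027 / 6381977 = 0.01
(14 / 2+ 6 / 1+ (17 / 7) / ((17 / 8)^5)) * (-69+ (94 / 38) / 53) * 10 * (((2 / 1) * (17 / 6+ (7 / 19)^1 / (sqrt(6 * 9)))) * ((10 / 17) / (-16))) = 368067650725 * sqrt(6) / 27166123981+ 1104202952175 / 588739529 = 1908.72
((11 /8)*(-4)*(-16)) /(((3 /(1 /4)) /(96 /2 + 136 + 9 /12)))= 8129 /6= 1354.83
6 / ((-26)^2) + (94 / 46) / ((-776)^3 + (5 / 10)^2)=128971583363 / 14530805551522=0.01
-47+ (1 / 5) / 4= -939 / 20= -46.95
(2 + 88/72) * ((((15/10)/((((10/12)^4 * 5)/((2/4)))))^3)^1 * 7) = 20713444416/30517578125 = 0.68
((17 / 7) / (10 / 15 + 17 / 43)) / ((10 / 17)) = 37281 / 9590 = 3.89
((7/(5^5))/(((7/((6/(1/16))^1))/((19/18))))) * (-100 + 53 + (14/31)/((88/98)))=-4820072/3196875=-1.51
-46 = -46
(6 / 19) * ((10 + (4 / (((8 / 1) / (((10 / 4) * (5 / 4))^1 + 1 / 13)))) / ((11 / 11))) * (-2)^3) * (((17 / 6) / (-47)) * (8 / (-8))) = -2159 / 1222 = -1.77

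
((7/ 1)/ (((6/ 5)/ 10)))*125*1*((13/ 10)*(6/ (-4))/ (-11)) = 56875/ 44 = 1292.61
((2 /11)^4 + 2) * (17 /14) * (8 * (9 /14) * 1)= 8965188 /717409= 12.50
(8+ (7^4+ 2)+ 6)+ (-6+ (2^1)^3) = 2419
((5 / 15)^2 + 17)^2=23716 / 81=292.79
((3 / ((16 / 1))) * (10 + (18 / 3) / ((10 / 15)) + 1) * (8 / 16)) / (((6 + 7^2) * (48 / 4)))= 1 / 352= 0.00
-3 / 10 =-0.30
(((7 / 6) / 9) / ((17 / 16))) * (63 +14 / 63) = 31864 / 4131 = 7.71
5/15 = 1/3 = 0.33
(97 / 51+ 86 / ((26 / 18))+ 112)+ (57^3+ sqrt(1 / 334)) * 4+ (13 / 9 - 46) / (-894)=2 * sqrt(334) / 167+ 1317524078635 / 1778166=740945.71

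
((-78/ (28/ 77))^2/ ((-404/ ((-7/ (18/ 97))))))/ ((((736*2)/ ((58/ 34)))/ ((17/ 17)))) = 402661259/ 80877568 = 4.98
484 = 484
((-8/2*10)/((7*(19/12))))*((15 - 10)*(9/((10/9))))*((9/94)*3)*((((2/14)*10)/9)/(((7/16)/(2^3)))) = -37324800/306299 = -121.86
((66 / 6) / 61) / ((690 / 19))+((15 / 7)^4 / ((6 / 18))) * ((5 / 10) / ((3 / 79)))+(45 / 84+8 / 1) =170059903333 / 202116180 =841.40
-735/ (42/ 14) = -245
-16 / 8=-2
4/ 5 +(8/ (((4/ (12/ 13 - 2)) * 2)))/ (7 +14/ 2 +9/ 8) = 5732/ 7865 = 0.73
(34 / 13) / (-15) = -34 / 195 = -0.17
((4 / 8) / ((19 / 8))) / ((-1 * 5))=-0.04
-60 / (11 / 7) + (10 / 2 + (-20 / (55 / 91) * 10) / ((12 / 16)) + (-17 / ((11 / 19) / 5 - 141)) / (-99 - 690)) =-55105492525 / 116159736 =-474.39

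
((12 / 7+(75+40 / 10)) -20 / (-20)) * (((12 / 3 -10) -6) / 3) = -2288 / 7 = -326.86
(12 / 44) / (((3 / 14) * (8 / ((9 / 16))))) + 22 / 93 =21347 / 65472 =0.33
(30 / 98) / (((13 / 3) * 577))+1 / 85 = 371374 / 31241665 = 0.01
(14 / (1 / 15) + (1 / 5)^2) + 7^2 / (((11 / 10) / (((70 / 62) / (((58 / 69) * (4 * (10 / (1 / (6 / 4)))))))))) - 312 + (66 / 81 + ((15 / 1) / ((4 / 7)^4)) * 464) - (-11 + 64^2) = 6524703129973 / 106801200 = 61092.04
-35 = -35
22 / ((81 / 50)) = 1100 / 81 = 13.58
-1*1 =-1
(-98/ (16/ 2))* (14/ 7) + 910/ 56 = -33/ 4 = -8.25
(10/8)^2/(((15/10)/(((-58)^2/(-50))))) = -841/12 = -70.08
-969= -969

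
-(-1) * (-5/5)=-1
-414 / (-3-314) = 414 / 317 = 1.31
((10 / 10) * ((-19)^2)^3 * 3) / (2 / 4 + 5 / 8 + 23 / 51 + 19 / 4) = 57584158344 / 2581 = 22310793.62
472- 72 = 400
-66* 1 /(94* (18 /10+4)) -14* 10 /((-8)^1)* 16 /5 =76163 /1363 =55.88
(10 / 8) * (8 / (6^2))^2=5 / 81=0.06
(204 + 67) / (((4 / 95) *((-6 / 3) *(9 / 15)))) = -128725 / 24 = -5363.54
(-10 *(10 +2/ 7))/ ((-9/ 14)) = 160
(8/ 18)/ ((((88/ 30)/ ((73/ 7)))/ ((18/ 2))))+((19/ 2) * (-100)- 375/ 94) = -6802045/ 7238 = -939.77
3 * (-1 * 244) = -732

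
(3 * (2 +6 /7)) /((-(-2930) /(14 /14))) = 6 /2051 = 0.00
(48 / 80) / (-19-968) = -1 / 1645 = -0.00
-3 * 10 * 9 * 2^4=-4320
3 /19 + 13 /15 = 292 /285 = 1.02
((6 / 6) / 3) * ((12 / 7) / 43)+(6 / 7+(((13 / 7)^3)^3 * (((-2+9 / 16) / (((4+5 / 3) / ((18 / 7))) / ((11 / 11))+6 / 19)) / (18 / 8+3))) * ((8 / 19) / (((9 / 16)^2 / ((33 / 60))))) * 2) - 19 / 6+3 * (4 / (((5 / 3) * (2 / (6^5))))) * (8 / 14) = 4098084879432892807 / 256897115203050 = 15952.24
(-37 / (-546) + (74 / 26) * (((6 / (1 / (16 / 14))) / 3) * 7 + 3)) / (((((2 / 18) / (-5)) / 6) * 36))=-147815 / 364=-406.09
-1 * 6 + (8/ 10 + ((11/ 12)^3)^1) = -4.43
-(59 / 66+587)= -38801 / 66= -587.89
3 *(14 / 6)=7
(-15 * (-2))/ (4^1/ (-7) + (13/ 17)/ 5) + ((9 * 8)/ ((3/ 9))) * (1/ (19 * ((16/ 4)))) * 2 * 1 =-104086/ 1577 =-66.00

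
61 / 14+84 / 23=2579 / 322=8.01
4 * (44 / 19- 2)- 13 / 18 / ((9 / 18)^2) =-278 / 171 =-1.63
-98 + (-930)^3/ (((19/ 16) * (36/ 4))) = -1429969862/ 19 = -75261571.68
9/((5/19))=171/5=34.20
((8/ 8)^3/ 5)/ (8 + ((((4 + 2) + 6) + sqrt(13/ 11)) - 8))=0.02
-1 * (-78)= 78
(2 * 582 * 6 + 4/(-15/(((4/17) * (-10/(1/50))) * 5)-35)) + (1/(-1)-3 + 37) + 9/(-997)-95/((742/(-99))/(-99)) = 298164688383985/51746451526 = 5762.03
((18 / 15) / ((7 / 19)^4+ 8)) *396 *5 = 103214232 / 348323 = 296.32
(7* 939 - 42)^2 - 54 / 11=469193517 / 11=42653956.09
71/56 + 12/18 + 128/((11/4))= 89591/1848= 48.48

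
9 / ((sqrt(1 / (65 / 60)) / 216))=2023.38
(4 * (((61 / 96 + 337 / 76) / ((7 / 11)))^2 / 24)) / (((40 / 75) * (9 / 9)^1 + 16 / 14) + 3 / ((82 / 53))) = 303000194035 / 103558781952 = 2.93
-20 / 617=-0.03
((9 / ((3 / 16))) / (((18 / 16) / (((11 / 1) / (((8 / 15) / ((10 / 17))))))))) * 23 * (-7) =-83341.18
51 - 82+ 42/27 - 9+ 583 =4901/9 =544.56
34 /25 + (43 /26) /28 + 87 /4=421677 /18200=23.17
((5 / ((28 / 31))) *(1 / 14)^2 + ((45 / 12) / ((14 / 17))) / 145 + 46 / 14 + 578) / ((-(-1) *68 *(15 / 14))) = 7.98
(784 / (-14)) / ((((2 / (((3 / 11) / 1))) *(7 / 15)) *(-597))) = 60 / 2189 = 0.03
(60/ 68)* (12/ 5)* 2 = 72/ 17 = 4.24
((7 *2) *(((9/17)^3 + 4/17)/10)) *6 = 15834/4913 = 3.22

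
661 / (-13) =-661 / 13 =-50.85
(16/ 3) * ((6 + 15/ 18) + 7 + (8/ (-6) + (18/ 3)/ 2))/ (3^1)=248/ 9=27.56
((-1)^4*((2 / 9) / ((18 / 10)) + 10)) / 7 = 820 / 567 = 1.45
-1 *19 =-19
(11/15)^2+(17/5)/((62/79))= 67937/13950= 4.87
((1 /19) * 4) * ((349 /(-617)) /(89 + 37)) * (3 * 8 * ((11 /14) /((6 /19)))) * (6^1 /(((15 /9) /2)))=-61424 /151165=-0.41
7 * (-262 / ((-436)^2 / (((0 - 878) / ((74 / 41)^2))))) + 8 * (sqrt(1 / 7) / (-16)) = 676708403 / 260241424 - sqrt(7) / 14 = 2.41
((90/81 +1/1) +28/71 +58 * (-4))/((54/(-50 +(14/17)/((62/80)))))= 1891013065/9092331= 207.98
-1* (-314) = 314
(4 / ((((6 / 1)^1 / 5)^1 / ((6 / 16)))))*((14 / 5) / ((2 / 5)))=35 / 4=8.75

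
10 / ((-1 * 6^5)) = -5 / 3888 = -0.00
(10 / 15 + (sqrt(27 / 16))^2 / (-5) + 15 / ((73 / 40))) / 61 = 149767 / 1068720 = 0.14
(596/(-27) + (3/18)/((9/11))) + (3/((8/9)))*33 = 19333/216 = 89.50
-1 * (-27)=27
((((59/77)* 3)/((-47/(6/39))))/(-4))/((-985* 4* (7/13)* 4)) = -177/798496160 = -0.00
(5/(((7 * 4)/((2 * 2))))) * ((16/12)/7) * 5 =100/147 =0.68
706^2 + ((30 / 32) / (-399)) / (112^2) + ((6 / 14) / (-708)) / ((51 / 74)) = 40034947012529467 / 80321138688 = 498436.00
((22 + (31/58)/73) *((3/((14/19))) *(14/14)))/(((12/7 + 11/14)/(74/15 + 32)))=490401077/370475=1323.71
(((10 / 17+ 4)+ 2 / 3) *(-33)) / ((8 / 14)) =-5159 / 17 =-303.47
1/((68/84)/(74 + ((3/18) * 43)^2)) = 154.86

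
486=486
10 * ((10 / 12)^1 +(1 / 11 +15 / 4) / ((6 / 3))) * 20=18175 / 33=550.76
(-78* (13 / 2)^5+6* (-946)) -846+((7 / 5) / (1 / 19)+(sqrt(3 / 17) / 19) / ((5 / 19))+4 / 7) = -510452049 / 560+sqrt(51) / 85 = -911521.43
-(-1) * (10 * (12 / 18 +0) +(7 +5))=56 / 3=18.67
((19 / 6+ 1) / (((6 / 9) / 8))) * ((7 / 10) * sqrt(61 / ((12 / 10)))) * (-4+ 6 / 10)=-119 * sqrt(1830) / 6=-848.44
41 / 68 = 0.60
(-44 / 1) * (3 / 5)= -132 / 5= -26.40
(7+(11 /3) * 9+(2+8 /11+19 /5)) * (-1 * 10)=-5118 /11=-465.27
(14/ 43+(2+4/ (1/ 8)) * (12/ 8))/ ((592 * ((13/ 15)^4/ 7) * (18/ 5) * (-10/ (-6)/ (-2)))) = -260701875/ 727048816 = -0.36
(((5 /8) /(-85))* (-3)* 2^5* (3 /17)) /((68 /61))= 0.11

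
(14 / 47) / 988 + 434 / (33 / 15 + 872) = 34601 / 69654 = 0.50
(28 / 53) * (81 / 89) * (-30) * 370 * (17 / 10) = -42797160 / 4717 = -9072.96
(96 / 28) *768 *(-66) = -1216512 / 7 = -173787.43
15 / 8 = 1.88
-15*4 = -60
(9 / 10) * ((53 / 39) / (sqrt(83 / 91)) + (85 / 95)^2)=2601 / 3610 + 159 * sqrt(7553) / 10790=2.00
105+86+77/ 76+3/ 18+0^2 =192.18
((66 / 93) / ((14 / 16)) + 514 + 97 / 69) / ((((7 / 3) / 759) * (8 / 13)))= 3315876135 / 12152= 272866.70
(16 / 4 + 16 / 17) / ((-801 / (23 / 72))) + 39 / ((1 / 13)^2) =538497721 / 81702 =6591.00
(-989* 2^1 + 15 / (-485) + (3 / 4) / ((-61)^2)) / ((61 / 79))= -225606454495 / 88068628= -2561.71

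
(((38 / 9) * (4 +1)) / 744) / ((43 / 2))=0.00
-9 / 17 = -0.53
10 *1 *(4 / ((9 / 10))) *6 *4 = 3200 / 3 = 1066.67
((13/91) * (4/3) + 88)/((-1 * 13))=-1852/273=-6.78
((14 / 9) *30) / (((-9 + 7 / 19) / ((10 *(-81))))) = 179550 / 41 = 4379.27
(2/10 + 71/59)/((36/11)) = 253/590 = 0.43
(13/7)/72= 13/504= 0.03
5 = 5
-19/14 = -1.36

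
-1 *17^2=-289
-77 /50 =-1.54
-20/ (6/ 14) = -140/ 3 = -46.67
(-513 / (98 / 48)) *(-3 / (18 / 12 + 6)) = 24624 / 245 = 100.51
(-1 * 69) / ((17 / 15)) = -1035 / 17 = -60.88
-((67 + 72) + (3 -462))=320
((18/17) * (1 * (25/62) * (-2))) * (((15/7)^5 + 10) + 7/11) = -273164400/5731187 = -47.66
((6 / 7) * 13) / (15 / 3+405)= 39 / 1435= 0.03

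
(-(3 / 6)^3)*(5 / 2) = -5 / 16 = -0.31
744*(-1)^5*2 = -1488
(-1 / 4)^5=-1 / 1024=-0.00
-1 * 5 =-5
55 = 55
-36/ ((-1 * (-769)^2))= 36/ 591361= 0.00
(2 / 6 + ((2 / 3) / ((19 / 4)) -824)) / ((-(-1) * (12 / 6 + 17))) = -15647 / 361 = -43.34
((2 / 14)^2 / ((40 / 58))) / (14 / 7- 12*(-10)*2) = 29 / 237160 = 0.00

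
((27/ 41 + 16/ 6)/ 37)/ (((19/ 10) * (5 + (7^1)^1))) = 2045/ 518814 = 0.00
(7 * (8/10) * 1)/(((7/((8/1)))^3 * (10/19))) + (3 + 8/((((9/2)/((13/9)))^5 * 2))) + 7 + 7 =140509381199081/4271310891225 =32.90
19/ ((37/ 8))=152/ 37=4.11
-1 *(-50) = 50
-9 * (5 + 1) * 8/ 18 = -24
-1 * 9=-9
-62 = -62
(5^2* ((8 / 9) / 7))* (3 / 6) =100 / 63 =1.59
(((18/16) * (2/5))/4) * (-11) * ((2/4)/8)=-99/1280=-0.08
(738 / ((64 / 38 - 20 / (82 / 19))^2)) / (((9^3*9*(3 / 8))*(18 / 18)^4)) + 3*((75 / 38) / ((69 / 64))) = 6972962089588 / 1261741179519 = 5.53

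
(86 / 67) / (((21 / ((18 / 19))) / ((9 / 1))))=4644 / 8911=0.52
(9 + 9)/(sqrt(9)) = 6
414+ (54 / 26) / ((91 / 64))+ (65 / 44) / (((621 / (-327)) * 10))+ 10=9166800809 / 21549528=425.38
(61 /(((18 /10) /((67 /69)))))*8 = 163480 /621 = 263.25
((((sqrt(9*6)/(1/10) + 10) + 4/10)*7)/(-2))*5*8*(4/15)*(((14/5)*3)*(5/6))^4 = -2689120*sqrt(6) - 13983424/15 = -7519200.12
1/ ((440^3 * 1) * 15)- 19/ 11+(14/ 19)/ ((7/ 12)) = -11267519981/ 24277440000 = -0.46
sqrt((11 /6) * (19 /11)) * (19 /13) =19 * sqrt(114) /78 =2.60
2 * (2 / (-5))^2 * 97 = 776 / 25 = 31.04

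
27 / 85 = 0.32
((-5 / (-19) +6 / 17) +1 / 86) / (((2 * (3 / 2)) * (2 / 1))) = 17437 / 166668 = 0.10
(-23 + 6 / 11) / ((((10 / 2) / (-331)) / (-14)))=-1144598 / 55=-20810.87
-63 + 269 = 206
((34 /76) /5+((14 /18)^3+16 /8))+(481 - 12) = 65315773 /138510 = 471.56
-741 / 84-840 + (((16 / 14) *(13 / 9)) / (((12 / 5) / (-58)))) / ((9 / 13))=-6167461 / 6804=-906.45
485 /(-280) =-97 /56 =-1.73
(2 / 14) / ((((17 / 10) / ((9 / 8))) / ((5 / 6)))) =75 / 952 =0.08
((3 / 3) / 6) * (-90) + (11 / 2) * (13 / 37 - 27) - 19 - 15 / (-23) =-153108 / 851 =-179.92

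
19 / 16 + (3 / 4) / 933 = 5913 / 4976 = 1.19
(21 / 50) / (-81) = -0.01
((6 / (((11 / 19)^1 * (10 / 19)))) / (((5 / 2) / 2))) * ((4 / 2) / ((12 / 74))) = 53428 / 275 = 194.28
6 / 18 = 1 / 3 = 0.33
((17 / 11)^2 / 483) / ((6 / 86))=12427 / 175329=0.07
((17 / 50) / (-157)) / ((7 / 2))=-17 / 27475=-0.00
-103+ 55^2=2922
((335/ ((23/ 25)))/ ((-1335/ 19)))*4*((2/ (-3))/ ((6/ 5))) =636500/ 55269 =11.52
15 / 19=0.79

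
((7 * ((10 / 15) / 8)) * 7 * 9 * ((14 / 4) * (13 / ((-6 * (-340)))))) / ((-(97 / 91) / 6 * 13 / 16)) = -93639 / 16490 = -5.68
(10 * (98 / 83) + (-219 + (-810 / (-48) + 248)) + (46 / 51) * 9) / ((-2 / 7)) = -5199243 / 22576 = -230.30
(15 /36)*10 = 25 /6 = 4.17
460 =460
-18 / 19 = -0.95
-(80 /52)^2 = -400 /169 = -2.37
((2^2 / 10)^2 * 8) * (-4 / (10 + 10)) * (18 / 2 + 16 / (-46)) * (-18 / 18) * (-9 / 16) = -3582 / 2875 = -1.25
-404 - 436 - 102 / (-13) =-10818 / 13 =-832.15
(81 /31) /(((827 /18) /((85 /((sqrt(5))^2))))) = 24786 /25637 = 0.97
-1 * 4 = -4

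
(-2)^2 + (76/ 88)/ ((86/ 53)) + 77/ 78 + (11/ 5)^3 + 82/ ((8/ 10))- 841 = -6662434547/ 9223500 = -722.33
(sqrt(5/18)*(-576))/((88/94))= -1128*sqrt(10)/11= -324.28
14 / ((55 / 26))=364 / 55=6.62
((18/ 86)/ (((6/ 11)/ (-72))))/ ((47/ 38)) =-45144/ 2021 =-22.34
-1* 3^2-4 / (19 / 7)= -10.47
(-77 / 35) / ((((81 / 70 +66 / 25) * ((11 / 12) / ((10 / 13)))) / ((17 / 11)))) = -0.75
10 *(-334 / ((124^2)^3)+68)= 680.00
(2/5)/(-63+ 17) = -1/115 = -0.01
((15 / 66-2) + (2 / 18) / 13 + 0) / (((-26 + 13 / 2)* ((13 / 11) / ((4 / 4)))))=4541 / 59319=0.08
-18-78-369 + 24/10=-2313/5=-462.60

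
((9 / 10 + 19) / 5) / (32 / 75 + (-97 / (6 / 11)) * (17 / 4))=-796 / 151073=-0.01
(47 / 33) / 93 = 47 / 3069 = 0.02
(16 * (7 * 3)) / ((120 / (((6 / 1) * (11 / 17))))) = 924 / 85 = 10.87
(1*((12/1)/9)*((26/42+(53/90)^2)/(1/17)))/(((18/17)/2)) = 15826507/382725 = 41.35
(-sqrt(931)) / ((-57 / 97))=51.92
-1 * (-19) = 19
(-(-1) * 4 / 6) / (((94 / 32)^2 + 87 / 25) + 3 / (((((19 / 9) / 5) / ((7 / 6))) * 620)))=7539200 / 137088399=0.05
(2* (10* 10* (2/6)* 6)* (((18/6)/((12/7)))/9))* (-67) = -46900/9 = -5211.11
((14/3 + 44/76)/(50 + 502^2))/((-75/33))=-299/32652450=-0.00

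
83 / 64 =1.30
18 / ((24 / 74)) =111 / 2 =55.50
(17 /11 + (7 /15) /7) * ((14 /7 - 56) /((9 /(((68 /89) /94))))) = -18088 /230065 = -0.08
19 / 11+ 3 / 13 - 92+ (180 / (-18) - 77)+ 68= -109.04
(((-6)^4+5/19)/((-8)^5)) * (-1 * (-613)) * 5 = -75487885/622592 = -121.25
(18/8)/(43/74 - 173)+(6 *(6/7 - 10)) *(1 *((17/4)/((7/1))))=-13887231/416794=-33.32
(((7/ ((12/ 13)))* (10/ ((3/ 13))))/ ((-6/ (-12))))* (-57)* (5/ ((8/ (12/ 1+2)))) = -3933475/ 12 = -327789.58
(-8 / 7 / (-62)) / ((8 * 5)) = 1 / 2170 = 0.00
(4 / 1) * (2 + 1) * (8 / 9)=32 / 3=10.67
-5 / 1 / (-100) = 1 / 20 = 0.05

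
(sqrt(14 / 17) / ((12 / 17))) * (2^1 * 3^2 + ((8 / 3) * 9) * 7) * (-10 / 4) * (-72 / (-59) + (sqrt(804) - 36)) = -155 * sqrt(47838) / 2 + 79515 * sqrt(238) / 59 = 3840.76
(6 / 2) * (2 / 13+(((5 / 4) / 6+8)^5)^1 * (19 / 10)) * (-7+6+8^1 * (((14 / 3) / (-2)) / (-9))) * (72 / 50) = 2125333196384311 / 6469632000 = 328509.13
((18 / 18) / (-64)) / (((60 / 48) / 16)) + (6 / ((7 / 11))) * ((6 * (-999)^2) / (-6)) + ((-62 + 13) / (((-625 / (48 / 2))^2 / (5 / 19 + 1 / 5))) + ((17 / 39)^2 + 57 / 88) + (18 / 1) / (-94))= -15376881836951733146777 / 1634148140625000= -9409723.30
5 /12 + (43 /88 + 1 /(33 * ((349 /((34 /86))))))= 0.91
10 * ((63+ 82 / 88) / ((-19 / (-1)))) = 14065 / 418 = 33.65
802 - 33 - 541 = 228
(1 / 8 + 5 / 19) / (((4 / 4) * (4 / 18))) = 1.75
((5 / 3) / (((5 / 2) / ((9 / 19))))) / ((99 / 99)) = 6 / 19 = 0.32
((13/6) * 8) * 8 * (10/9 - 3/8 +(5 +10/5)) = 28964/27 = 1072.74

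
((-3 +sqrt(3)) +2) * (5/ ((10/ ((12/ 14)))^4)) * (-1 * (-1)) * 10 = -162/ 60025 +162 * sqrt(3)/ 60025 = 0.00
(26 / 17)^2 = 676 / 289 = 2.34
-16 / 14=-8 / 7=-1.14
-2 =-2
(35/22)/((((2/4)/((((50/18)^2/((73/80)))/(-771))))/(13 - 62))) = 85750000/50148153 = 1.71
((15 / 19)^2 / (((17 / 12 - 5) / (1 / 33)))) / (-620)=45 / 5293343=0.00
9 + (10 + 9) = 28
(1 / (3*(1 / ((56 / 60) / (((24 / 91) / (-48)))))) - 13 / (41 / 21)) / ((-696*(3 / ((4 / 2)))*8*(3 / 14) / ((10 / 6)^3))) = 20431775 / 124816464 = 0.16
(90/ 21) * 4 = 120/ 7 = 17.14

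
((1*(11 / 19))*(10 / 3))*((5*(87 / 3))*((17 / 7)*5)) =1355750 / 399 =3397.87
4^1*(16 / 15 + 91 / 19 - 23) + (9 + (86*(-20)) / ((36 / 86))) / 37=-5674789 / 31635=-179.38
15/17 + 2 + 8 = 185/17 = 10.88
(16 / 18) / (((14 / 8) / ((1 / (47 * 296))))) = 4 / 109557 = 0.00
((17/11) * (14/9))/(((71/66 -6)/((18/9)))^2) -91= -90.60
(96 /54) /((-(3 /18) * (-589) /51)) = 544 /589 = 0.92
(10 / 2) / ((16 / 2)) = 5 / 8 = 0.62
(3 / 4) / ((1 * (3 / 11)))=11 / 4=2.75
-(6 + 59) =-65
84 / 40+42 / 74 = 987 / 370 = 2.67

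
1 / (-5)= -1 / 5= -0.20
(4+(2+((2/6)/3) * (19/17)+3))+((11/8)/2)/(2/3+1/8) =58097/5814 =9.99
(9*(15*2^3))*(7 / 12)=630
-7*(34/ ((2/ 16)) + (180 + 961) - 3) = -9870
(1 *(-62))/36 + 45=779/18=43.28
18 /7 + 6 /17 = 2.92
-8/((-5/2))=16/5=3.20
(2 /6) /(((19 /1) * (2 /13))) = 13 /114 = 0.11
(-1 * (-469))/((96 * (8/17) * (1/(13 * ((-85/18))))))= -637.31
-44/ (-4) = 11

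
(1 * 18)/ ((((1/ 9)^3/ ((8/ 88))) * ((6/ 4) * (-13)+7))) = -26244/ 275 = -95.43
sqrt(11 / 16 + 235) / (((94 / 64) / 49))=1176 * sqrt(419) / 47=512.17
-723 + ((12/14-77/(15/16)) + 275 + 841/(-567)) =-530.76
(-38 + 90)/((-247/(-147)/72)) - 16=42032/19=2212.21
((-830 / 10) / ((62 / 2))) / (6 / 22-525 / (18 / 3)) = 1826 / 59489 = 0.03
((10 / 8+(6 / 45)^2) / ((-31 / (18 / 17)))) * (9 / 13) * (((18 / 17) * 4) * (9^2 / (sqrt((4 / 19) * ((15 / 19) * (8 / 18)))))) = -37.84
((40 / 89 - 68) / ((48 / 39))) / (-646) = 0.08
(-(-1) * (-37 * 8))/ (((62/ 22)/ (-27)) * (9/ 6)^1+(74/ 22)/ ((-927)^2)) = 5595950448/ 2959837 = 1890.63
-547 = -547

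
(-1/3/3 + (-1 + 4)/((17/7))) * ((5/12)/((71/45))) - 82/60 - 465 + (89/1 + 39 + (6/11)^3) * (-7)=-65700397577/48195510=-1363.21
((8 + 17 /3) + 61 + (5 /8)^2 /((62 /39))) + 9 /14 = 6295867 /83328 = 75.56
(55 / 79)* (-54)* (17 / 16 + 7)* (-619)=118578735 / 632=187624.58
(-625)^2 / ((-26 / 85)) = -33203125 / 26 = -1277043.27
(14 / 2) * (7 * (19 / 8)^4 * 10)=31928645 / 2048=15590.16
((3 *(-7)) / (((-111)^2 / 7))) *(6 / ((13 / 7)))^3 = -1210104 / 3007693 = -0.40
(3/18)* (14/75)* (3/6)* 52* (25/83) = 182/747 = 0.24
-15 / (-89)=15 / 89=0.17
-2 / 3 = -0.67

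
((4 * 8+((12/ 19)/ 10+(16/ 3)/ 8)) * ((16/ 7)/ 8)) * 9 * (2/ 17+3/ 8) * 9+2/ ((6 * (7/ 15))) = 603809/ 1615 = 373.88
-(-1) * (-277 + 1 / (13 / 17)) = -3584 / 13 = -275.69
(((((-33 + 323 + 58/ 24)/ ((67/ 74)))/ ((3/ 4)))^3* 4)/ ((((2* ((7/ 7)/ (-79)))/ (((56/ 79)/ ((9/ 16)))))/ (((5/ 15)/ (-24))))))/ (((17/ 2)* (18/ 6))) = 7843741595836292608/ 905747473737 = 8659965.19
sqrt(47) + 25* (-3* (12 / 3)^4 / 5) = -3840 + sqrt(47) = -3833.14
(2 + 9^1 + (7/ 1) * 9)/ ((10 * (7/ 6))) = 222/ 35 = 6.34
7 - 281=-274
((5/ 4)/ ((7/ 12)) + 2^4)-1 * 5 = 92/ 7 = 13.14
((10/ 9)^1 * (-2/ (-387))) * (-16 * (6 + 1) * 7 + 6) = -4.47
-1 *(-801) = 801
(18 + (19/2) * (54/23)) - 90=-1143/23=-49.70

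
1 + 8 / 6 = 7 / 3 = 2.33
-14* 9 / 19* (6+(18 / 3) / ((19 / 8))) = -20412 / 361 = -56.54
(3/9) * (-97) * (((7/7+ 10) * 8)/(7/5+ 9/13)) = -69355/51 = -1359.90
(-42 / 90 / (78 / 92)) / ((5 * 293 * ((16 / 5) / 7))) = -1127 / 1371240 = -0.00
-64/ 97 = -0.66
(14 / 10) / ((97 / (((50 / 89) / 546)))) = 5 / 336687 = 0.00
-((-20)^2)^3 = -64000000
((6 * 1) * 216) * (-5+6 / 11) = -63504 / 11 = -5773.09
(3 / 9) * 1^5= 1 / 3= 0.33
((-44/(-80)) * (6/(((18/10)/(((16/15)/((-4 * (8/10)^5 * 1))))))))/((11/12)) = -1.63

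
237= 237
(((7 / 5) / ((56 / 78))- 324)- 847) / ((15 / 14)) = -163667 / 150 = -1091.11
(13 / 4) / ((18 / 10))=1.81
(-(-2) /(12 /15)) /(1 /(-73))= -365 /2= -182.50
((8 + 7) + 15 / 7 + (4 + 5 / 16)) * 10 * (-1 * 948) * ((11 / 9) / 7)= -35513.72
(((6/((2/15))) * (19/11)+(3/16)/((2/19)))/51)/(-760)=-491/239360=-0.00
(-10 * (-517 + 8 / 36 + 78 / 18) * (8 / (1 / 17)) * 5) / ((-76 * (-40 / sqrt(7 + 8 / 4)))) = 196010 / 57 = 3438.77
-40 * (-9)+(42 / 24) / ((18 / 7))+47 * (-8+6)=19201 / 72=266.68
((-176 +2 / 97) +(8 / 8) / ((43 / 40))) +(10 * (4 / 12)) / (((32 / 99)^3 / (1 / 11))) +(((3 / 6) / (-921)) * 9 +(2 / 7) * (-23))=-25355321049375 / 146857639936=-172.65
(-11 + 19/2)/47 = -3/94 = -0.03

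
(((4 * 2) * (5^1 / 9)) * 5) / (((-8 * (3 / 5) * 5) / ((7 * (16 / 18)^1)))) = -1400 / 243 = -5.76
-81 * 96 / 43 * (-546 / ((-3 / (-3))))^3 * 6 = 7594259452416 / 43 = 176610684939.91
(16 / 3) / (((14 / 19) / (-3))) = -152 / 7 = -21.71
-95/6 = -15.83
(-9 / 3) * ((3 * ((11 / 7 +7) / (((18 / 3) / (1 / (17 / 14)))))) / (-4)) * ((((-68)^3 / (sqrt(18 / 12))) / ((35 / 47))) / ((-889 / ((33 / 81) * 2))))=19124864 * sqrt(6) / 56007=836.43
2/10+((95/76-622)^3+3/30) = -76542062839/320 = -239193946.37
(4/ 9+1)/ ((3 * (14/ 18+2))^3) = 39/ 15625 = 0.00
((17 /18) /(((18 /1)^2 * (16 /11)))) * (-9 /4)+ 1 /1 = 1.00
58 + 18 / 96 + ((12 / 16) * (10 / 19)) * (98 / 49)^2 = 18169 / 304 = 59.77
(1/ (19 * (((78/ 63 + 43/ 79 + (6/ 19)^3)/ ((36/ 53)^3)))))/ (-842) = -13971115872/ 1293683268507319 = -0.00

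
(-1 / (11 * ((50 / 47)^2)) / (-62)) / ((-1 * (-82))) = 2209 / 139810000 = 0.00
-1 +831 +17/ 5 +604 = 7187/ 5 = 1437.40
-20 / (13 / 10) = -200 / 13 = -15.38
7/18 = 0.39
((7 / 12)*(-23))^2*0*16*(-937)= 0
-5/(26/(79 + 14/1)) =-465/26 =-17.88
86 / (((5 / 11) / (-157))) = -148522 / 5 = -29704.40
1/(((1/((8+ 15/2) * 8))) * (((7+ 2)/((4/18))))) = 248/81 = 3.06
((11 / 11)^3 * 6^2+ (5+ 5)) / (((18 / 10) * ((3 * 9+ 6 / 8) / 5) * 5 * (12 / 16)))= 3680 / 2997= 1.23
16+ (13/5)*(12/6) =106/5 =21.20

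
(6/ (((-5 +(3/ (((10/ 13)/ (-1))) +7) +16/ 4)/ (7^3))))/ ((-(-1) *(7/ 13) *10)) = 182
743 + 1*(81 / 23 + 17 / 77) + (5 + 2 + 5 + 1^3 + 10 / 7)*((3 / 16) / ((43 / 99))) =131065167 / 174064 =752.97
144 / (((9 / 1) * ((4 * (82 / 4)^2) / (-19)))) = -304 / 1681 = -0.18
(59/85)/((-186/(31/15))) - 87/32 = -333719/122400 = -2.73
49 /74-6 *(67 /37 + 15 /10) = -1421 /74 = -19.20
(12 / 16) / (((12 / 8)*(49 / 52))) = 26 / 49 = 0.53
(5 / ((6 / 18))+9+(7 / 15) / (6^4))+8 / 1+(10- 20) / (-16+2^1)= 4451809 / 136080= 32.71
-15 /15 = -1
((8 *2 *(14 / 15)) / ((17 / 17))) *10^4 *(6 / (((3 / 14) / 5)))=62720000 / 3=20906666.67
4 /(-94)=-0.04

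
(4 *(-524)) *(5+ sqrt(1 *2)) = -10480 - 2096 *sqrt(2) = -13444.19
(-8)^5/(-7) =32768/7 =4681.14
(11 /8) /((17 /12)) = 0.97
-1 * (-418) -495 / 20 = 1573 / 4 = 393.25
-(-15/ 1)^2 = -225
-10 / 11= -0.91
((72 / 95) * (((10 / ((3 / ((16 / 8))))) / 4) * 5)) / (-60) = -2 / 19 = -0.11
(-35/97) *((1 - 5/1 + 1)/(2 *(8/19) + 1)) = 57/97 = 0.59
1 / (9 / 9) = 1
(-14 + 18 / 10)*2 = -122 / 5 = -24.40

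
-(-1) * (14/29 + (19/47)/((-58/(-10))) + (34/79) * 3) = 198513/107677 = 1.84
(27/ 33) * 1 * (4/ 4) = 9/ 11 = 0.82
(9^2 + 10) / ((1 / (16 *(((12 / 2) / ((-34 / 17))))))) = -4368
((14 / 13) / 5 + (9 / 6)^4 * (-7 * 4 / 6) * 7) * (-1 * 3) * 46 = 5925927 / 260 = 22792.03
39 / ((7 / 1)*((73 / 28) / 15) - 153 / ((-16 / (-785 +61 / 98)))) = -917280 / 176385739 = -0.01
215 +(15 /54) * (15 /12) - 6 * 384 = -150383 /72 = -2088.65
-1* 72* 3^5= -17496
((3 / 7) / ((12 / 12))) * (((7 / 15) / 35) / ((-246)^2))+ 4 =42361201 / 10590300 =4.00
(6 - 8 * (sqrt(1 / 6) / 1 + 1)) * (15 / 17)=-20 * sqrt(6) / 17 - 30 / 17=-4.65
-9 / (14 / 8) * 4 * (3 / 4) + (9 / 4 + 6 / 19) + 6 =-3651 / 532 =-6.86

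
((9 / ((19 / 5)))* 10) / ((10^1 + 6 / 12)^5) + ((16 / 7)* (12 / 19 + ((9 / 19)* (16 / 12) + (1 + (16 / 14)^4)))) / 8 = 1.13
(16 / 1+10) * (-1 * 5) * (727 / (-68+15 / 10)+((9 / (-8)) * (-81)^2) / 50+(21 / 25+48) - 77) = 129131977 / 5320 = 24272.93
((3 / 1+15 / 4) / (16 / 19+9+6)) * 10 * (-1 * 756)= -138510 / 43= -3221.16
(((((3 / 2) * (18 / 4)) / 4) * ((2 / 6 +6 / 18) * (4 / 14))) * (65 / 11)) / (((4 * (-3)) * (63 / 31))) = -2015 / 25872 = -0.08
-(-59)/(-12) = -59/12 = -4.92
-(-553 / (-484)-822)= 397295 / 484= 820.86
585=585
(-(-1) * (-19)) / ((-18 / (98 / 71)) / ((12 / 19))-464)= 0.04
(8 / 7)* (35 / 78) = 20 / 39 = 0.51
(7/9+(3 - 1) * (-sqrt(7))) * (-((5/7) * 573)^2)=-912025/7+16416450 * sqrt(7)/49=756115.70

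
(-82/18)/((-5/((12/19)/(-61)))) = -164/17385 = -0.01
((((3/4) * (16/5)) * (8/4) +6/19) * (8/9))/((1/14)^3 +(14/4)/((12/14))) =3556224/3193615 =1.11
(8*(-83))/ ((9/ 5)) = -3320/ 9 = -368.89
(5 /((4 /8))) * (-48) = -480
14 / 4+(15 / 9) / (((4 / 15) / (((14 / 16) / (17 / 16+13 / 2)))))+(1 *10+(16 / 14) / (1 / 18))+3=32012 / 847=37.79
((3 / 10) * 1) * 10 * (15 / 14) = 45 / 14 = 3.21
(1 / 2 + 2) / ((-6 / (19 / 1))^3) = -34295 / 432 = -79.39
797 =797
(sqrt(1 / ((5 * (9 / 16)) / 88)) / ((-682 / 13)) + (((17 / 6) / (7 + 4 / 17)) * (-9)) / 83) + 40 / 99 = 243629 / 673794 - 52 * sqrt(110) / 5115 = 0.25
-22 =-22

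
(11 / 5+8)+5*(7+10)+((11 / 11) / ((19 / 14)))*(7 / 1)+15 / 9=29077 / 285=102.02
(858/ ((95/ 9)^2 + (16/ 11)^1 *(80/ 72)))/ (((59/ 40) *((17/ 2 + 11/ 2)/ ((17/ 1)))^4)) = 31924983519/ 2853437237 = 11.19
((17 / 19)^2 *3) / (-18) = -289 / 2166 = -0.13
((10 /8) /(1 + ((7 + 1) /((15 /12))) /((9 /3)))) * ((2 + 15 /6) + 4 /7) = 5325 /2632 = 2.02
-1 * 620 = -620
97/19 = 5.11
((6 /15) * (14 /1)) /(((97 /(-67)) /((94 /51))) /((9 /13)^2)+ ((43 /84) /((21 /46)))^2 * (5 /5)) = -68591114928 /4672877285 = -14.68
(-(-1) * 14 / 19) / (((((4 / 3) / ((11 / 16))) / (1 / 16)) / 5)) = 1155 / 9728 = 0.12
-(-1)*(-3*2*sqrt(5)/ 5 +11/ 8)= 11/ 8 -6*sqrt(5)/ 5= -1.31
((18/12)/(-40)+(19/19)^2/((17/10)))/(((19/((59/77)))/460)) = 145199/14212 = 10.22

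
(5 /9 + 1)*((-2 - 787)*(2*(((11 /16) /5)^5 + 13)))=-78423950894891 /2457600000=-31910.79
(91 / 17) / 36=91 / 612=0.15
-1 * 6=-6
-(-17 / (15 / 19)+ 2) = 293 / 15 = 19.53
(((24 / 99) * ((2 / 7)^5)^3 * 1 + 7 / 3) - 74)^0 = 1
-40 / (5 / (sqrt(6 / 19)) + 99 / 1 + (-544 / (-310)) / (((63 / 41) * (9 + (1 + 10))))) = -18891224478000 / 46405300935113 + 158925375000 * sqrt(114) / 46405300935113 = -0.37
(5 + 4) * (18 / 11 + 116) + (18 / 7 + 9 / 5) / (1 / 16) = 434538 / 385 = 1128.67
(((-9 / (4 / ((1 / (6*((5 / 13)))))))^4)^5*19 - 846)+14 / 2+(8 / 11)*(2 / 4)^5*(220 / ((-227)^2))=-827.55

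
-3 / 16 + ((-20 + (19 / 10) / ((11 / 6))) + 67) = 42107 / 880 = 47.85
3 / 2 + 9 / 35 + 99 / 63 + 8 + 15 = 1843 / 70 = 26.33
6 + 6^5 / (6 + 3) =870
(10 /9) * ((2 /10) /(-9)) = -0.02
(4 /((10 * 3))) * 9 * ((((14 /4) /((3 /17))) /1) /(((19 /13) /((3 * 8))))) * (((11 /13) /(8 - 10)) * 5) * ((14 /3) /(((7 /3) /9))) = -14881.26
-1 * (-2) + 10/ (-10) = 1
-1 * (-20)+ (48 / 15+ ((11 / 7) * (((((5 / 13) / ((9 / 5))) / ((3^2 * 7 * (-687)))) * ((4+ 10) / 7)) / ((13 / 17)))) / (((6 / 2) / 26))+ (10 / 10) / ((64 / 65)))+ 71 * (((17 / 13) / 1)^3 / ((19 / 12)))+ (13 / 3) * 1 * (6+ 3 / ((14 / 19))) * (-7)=-19778286377688977 / 109267932795840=-181.01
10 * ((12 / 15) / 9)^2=32 / 405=0.08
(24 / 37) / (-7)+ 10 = 2566 / 259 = 9.91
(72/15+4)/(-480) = -11/600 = -0.02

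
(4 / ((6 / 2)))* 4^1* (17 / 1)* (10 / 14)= 64.76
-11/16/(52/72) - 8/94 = -5069/4888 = -1.04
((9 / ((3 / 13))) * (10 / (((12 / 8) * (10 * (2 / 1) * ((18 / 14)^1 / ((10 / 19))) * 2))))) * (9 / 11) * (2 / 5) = 182 / 209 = 0.87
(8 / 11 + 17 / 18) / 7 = 331 / 1386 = 0.24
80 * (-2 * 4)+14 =-626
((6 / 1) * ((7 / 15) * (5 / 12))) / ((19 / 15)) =35 / 38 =0.92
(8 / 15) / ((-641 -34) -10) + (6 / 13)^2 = 368548 / 1736475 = 0.21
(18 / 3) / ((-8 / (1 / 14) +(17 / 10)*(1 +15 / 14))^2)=117600 / 230644969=0.00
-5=-5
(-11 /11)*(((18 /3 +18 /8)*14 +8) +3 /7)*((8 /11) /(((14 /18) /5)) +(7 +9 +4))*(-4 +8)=-6593000 /539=-12231.91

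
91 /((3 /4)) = 364 /3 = 121.33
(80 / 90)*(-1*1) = -8 / 9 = -0.89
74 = 74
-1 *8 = -8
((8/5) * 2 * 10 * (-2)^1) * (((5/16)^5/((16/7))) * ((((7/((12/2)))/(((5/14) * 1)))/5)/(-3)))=42875/2359296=0.02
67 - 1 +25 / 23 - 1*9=1336 / 23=58.09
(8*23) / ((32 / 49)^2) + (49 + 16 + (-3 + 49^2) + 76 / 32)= 370791 / 128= 2896.80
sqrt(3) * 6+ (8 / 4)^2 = 4+ 6 * sqrt(3) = 14.39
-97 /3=-32.33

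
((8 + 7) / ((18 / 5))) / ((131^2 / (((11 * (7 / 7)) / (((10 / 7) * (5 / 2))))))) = 77 / 102966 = 0.00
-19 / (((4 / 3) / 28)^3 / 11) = -1935549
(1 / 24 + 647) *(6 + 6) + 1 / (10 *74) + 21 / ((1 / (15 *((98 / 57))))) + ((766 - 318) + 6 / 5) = 123099241 / 14060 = 8755.28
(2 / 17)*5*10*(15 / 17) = 1500 / 289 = 5.19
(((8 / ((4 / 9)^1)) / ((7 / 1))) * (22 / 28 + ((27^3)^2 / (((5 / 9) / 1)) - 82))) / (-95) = -439334783361 / 23275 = -18875823.13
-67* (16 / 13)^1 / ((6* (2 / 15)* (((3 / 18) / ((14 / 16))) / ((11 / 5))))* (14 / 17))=-37587 / 26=-1445.65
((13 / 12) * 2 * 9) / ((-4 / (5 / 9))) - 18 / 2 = -281 / 24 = -11.71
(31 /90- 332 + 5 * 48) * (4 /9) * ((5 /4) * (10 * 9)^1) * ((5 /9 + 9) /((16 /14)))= -12414745 /324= -38317.11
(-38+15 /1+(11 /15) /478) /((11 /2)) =-164899 /39435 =-4.18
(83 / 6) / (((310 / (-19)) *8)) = -1577 / 14880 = -0.11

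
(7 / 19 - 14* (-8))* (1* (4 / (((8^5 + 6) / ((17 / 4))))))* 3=15555 / 88958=0.17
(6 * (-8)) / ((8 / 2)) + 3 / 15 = -59 / 5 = -11.80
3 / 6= 1 / 2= 0.50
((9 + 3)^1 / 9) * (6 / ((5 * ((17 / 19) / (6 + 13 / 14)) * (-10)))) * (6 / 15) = -7372 / 14875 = -0.50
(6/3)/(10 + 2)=1/6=0.17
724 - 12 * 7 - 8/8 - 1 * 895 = -256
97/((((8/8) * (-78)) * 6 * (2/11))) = -1067/936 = -1.14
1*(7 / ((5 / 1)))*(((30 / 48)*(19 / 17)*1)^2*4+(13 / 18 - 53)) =-14660569 / 208080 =-70.46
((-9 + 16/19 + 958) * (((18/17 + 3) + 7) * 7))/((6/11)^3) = 7902763253/17442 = 453088.14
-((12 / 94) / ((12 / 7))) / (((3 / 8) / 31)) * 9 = -2604 / 47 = -55.40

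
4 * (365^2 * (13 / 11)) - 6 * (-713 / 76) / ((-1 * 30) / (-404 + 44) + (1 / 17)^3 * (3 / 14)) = 4533984471734 / 7191481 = 630466.03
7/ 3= 2.33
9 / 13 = 0.69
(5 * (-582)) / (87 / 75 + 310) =-9.35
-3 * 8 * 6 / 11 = -144 / 11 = -13.09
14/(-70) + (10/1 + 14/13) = 707/65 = 10.88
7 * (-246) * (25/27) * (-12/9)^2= -2834.57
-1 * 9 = -9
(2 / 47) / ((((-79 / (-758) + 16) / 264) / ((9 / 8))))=0.78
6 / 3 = 2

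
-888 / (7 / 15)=-13320 / 7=-1902.86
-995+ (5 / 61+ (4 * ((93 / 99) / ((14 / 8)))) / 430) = -3014153722 / 3029565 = -994.91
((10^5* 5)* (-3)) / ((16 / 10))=-937500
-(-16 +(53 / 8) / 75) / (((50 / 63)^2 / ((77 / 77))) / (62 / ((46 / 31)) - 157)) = -669426093 / 230000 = -2910.55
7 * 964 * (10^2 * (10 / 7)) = 964000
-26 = -26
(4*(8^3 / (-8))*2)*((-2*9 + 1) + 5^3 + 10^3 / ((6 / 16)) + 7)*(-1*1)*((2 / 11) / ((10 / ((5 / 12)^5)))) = 5215625 / 16038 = 325.20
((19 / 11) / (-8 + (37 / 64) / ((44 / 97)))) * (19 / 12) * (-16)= 369664 / 56817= 6.51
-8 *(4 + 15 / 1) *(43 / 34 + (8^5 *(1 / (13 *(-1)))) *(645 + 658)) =110328240652 / 221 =499222808.38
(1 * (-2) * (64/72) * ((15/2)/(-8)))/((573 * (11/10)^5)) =500000/276846669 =0.00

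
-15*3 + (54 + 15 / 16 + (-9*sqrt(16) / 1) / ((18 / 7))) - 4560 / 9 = -24515 / 48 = -510.73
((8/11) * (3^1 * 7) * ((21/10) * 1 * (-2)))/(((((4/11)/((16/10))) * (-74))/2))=7056/925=7.63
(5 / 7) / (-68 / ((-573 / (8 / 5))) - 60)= -14325 / 1199492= -0.01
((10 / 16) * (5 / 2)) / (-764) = -25 / 12224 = -0.00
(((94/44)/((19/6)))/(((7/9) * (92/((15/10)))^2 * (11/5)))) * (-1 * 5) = -285525/544844608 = -0.00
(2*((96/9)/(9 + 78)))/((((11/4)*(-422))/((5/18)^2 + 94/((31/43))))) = -41932256/1521116091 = -0.03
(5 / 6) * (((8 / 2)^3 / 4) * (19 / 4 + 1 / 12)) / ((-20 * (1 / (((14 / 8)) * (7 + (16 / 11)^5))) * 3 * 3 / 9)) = -147238133 / 1932612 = -76.19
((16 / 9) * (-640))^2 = 104857600 / 81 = 1294538.27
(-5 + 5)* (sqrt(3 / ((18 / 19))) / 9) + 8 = 8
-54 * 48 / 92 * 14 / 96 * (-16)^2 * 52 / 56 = -22464 / 23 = -976.70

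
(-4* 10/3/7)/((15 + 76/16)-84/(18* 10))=-800/8099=-0.10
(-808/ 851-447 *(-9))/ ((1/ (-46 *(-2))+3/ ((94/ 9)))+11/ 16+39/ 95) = 244522331600/ 84878333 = 2880.86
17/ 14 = 1.21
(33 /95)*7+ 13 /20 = 1171 /380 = 3.08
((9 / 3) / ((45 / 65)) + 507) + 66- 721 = -431 / 3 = -143.67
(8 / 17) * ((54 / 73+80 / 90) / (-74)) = -4280 / 413253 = -0.01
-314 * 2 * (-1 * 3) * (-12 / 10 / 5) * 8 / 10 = -45216 / 125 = -361.73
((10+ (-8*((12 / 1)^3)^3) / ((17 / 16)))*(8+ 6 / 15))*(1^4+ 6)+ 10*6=-194172854151384 / 85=-2284386519428.05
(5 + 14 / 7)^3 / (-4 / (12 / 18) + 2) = -343 / 4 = -85.75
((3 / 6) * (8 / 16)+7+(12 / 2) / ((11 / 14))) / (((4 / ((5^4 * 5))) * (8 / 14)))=20352.45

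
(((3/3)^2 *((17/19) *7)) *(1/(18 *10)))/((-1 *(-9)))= 119/30780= 0.00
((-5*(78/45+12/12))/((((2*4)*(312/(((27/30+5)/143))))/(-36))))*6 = 7257/148720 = 0.05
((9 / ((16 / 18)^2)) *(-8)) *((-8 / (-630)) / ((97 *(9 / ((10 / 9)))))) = -1 / 679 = -0.00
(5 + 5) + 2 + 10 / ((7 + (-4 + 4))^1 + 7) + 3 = 110 / 7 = 15.71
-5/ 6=-0.83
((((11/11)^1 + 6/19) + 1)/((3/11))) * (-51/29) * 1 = -8228/551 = -14.93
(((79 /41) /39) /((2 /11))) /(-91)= -869 /291018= -0.00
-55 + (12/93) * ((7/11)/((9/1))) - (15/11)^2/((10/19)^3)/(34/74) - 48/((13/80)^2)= -7373156904137/3879584280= -1900.50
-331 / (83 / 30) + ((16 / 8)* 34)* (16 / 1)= 80374 / 83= 968.36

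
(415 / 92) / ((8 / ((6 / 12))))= 415 / 1472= 0.28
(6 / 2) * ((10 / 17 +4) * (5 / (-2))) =-585 / 17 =-34.41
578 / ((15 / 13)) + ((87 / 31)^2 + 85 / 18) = 44415359 / 86490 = 513.53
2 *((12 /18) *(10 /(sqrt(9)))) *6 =80 /3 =26.67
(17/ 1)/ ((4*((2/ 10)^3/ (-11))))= -23375/ 4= -5843.75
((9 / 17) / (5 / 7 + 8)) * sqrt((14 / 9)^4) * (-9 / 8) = -343 / 2074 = -0.17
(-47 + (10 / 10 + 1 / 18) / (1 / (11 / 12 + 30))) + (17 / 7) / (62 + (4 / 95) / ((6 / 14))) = -191685869 / 13379688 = -14.33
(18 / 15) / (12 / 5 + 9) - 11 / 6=-197 / 114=-1.73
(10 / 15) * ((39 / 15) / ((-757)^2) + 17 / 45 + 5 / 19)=125613230 / 293974137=0.43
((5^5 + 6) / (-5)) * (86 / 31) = -8686 / 5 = -1737.20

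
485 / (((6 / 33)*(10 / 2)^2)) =1067 / 10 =106.70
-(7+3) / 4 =-5 / 2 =-2.50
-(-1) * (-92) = -92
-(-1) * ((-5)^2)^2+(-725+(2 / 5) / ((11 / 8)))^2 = 1590630506 / 3025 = 525828.27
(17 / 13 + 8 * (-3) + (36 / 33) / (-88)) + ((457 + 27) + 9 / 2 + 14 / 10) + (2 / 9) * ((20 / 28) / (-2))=231453608 / 495495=467.12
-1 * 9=-9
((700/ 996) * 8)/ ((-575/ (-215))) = 12040/ 5727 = 2.10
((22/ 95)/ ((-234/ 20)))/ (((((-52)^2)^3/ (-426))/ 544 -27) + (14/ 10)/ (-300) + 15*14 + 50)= 26554000/ 114140713012209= 0.00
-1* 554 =-554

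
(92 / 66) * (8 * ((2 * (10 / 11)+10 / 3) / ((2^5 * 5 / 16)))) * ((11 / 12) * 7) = 36.86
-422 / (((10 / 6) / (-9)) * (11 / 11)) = 2278.80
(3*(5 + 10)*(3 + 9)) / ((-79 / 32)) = -17280 / 79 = -218.73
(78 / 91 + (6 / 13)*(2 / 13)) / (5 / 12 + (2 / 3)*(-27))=-13176 / 249613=-0.05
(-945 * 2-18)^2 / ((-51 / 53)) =-64314864 / 17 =-3783227.29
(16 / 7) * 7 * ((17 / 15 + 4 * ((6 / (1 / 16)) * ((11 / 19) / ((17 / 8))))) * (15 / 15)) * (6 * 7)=114771104 / 1615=71065.70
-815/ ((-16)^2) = -815/ 256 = -3.18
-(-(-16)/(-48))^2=-1/9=-0.11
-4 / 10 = -2 / 5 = -0.40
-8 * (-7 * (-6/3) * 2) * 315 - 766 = -71326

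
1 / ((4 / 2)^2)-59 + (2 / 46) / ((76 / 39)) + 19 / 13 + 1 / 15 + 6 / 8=-19241371 / 340860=-56.45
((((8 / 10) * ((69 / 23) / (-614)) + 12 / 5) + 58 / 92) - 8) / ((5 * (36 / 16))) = -234118 / 529575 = -0.44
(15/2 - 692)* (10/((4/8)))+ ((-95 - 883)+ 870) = -13798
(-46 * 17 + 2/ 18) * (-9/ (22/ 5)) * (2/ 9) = 35185/ 99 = 355.40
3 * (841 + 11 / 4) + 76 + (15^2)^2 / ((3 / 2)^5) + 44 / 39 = 1446907 / 156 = 9275.04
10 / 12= 5 / 6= 0.83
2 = 2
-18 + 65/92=-1591/92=-17.29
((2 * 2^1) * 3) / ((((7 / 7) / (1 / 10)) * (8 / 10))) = 3 / 2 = 1.50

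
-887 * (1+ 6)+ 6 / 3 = -6207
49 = 49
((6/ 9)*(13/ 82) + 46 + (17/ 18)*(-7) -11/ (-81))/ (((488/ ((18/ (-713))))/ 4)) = -263225/ 32097834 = -0.01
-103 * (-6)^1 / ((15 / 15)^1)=618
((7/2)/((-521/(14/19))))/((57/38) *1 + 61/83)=-1162/524647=-0.00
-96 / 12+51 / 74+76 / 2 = 30.69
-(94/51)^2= -8836/2601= -3.40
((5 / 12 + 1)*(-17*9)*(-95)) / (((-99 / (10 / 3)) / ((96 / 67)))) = -2196400 / 2211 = -993.40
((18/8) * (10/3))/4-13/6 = -7/24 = -0.29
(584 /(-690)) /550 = -146 /94875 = -0.00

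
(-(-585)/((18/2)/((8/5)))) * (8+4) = 1248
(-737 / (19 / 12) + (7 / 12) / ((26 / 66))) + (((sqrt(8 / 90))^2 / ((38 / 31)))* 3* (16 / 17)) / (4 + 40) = -1285869229 / 2771340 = -463.99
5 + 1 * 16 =21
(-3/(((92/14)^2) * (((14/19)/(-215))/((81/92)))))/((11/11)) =6948585/389344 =17.85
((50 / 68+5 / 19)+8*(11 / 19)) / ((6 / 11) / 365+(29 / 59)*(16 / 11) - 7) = -0.90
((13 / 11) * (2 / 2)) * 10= 130 / 11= 11.82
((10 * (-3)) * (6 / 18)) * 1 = -10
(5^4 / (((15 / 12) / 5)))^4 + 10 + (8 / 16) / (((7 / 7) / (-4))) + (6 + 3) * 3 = 39062500000035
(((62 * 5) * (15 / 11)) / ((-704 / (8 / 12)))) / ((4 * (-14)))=0.01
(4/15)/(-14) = -0.02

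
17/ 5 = 3.40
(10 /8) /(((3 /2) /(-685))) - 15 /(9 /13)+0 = -1185 /2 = -592.50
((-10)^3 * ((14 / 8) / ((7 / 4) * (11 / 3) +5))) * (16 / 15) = -22400 / 137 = -163.50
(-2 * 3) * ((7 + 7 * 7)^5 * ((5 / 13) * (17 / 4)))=-70218301440 / 13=-5401407803.08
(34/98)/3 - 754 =-110821/147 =-753.88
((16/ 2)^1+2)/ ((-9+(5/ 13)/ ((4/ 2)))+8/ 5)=-1.39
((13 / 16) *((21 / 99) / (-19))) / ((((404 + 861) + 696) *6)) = -91 / 118036512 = -0.00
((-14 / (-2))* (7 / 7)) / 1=7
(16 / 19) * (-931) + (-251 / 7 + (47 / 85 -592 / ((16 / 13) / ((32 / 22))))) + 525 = -6505341 / 6545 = -993.94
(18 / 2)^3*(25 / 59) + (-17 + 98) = 23004 / 59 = 389.90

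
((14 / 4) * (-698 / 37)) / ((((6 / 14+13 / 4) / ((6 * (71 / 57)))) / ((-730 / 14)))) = 506482760 / 72409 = 6994.75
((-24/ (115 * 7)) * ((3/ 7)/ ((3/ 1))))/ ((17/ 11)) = -264/ 95795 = -0.00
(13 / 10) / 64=13 / 640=0.02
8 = 8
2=2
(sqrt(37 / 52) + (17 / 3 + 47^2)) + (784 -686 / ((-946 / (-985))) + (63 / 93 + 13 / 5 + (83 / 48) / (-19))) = sqrt(481) / 26 + 50984853341 / 22287760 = 2288.42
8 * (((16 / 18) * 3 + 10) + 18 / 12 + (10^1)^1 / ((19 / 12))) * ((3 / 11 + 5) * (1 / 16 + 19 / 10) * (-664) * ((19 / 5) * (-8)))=5647322656 / 165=34226197.92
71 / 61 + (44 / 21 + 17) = 25952 / 1281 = 20.26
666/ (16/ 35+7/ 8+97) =6.77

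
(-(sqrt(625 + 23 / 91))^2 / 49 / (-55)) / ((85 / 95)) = 1081062 / 4169165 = 0.26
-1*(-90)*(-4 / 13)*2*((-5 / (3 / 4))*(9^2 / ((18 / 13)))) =21600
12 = 12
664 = 664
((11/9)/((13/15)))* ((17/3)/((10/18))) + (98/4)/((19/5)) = 10291/494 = 20.83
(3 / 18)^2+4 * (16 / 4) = 577 / 36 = 16.03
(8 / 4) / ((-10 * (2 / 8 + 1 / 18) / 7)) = -252 / 55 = -4.58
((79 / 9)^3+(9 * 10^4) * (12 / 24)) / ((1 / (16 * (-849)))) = -150773520592 / 243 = -620467162.93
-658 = -658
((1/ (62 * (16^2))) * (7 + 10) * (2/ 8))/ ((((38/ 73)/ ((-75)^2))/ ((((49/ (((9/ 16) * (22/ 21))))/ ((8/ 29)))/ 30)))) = 1543028375/ 53075968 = 29.07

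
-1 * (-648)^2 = -419904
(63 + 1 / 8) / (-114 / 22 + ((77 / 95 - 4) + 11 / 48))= -7.75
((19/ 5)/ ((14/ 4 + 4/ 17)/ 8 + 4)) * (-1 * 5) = -5168/ 1215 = -4.25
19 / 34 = 0.56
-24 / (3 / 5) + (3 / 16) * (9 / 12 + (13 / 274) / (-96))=-5591805 / 140288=-39.86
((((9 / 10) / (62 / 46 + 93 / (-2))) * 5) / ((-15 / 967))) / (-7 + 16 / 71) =-4737333 / 4995185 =-0.95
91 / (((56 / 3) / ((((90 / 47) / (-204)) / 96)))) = -195 / 409088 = -0.00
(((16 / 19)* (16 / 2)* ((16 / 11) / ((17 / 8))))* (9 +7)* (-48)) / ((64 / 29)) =-5701632 / 3553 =-1604.74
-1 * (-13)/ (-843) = -13/ 843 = -0.02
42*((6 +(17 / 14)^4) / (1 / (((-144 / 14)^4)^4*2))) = 122838460944975739282101169368858624 / 11398895185373143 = 10776347965950229980.38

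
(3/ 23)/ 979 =3/ 22517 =0.00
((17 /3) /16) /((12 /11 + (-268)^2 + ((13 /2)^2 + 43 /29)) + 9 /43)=233189 /47319721212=0.00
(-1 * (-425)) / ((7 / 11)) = 667.86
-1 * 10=-10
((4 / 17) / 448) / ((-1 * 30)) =-1 / 57120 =-0.00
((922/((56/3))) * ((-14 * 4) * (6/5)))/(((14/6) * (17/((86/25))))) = -4281768/14875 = -287.85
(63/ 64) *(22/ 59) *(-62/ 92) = -0.25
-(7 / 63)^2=-1 / 81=-0.01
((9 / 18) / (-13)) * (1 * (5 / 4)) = -5 / 104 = -0.05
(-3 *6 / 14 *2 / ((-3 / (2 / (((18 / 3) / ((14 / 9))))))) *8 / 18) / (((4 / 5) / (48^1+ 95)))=2860 / 81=35.31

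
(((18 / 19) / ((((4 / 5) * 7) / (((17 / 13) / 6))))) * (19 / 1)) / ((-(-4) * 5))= 51 / 1456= 0.04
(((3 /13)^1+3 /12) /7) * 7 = 25 /52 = 0.48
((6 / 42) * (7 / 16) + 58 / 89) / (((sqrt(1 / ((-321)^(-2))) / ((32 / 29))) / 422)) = 286116 / 276167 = 1.04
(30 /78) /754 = 5 /9802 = 0.00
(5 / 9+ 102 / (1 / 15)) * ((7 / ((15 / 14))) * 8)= 2159920 / 27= 79997.04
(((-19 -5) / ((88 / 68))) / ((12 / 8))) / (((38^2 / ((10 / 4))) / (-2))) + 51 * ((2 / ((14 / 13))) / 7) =2641103 / 194579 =13.57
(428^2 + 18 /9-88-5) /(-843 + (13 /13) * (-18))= -61031 /287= -212.65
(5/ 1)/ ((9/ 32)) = 160/ 9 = 17.78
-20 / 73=-0.27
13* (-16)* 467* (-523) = 50802128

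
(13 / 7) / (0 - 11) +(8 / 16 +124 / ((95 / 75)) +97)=571231 / 2926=195.23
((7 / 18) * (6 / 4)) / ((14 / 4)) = 1 / 6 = 0.17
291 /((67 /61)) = 17751 /67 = 264.94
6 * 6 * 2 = 72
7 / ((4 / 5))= 35 / 4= 8.75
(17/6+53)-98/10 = 1381/30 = 46.03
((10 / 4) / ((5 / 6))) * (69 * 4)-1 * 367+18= 479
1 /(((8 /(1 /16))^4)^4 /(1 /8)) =1 /41538374868278621028243970633760768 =0.00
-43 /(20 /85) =-731 /4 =-182.75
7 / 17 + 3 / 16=163 / 272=0.60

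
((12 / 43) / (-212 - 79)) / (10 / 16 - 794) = 32 / 26473337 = 0.00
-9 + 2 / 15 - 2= -163 / 15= -10.87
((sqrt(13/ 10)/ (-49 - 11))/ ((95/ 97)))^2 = 122317/ 324900000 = 0.00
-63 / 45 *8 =-56 / 5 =-11.20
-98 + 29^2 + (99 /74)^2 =4078469 /5476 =744.79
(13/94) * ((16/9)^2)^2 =425984/308367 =1.38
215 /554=0.39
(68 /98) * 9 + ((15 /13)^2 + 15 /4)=375171 /33124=11.33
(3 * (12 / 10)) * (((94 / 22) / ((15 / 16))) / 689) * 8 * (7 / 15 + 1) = 24064 / 86125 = 0.28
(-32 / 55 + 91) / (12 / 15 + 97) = 4973 / 5379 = 0.92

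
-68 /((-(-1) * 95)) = -68 /95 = -0.72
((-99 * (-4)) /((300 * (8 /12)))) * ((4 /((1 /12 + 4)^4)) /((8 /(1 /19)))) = 0.00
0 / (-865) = 0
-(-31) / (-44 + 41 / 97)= -3007 / 4227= -0.71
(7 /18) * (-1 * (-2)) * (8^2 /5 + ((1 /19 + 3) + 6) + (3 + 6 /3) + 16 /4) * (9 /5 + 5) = 232526 /1425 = 163.18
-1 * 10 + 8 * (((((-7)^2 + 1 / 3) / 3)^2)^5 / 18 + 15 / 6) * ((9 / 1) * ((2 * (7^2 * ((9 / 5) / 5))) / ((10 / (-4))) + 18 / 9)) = -30535358307655062995855114 / 435848050125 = -70059641884132.80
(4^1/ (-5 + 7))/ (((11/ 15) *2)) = 15/ 11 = 1.36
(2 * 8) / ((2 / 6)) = 48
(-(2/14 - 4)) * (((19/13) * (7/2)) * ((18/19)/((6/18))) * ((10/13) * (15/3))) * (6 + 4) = 364500/169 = 2156.80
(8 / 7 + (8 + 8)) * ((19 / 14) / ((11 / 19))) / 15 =1444 / 539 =2.68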